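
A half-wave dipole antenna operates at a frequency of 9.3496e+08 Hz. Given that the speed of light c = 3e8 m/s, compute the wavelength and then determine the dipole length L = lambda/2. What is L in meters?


lambda = c / f = 3.0000e+08 / 9.3496e+08 = 0.3208693 m
L = lambda / 2 = 0.3208693 / 2 = 0.1604 m

0.1604 m


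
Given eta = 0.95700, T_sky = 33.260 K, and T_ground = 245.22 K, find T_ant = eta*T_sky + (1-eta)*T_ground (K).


T_ant = 0.95700 * 33.260 + (1 - 0.95700) * 245.22 = 42.37 K

42.37 K


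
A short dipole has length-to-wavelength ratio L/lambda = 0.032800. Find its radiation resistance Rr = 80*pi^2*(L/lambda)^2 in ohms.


Rr = 80 * pi^2 * (0.032800)^2 = 80 * 9.869604 * 1.075840e-03 = 0.8494 ohm

0.8494 ohm


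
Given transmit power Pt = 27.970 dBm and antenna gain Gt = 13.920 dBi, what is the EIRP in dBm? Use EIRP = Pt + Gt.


EIRP = Pt + Gt = 27.970 + 13.920 = 41.89 dBm

41.89 dBm


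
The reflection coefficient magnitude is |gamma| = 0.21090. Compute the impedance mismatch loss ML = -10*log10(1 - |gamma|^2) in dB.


ML = -10 * log10(1 - 0.21090^2) = -10 * log10(0.95552119) = 0.1976 dB

0.1976 dB


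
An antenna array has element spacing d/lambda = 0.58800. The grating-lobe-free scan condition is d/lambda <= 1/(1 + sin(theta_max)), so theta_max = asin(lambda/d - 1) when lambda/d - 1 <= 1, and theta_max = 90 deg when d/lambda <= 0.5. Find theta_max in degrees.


lambda/d - 1 = 1/0.58800 - 1 = 0.7006803
theta_max = asin(0.7006803) = 44.48 deg

44.48 deg


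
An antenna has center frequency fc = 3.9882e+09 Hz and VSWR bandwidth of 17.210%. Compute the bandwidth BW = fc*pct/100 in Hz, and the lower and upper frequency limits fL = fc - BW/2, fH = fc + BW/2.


BW = 3.9882e+09 * 17.210/100 = 6.863692e+08 Hz
fL = 3.9882e+09 - 6.863692e+08/2 = 3.645e+09 Hz
fH = 3.9882e+09 + 6.863692e+08/2 = 4.331e+09 Hz

BW=6.864e+08 Hz, fL=3.645e+09 Hz, fH=4.331e+09 Hz


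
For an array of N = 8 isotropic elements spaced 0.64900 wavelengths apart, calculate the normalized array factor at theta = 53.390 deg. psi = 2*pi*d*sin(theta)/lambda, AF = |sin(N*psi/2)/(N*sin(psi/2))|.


psi = 2*pi*0.64900*sin(53.390 deg) = 3.273294 rad
AF = |sin(8*3.273294/2) / (8*sin(3.273294/2))| = 0.06298

0.06298


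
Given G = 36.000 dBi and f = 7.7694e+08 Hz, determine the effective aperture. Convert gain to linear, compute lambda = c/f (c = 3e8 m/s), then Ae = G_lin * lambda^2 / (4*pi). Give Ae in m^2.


lambda = c / f = 3.0000e+08 / 7.7694e+08 = 0.3861302 m
G_linear = 10^(36.000/10) = 3981.072
Ae = G_linear * lambda^2 / (4*pi) = 3981.072 * 0.3861302^2 / (4*pi) = 47.23 m^2

47.23 m^2


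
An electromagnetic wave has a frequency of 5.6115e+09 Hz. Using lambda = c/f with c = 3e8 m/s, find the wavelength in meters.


lambda = c / f = 3.0000e+08 / 5.6115e+09 = 0.05346 m

0.05346 m


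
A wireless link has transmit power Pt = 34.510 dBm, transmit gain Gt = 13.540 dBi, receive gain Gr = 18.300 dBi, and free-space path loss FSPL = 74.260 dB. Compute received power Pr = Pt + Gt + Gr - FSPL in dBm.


Pr = 34.510 + 13.540 + 18.300 - 74.260 = -7.91 dBm

-7.91 dBm


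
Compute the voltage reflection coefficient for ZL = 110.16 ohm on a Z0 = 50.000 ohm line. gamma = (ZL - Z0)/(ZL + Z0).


gamma = (110.16 - 50.000) / (110.16 + 50.000) = 0.3756

0.3756


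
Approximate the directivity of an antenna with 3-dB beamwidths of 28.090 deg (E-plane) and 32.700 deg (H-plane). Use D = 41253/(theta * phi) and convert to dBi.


D_linear = 41253 / (28.090 * 32.700) = 44.91134
D_dBi = 10 * log10(44.91134) = 16.52 dBi

16.52 dBi


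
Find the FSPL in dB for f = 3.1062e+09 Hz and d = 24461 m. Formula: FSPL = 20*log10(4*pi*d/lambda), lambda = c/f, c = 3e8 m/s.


lambda = c / f = 3.0000e+08 / 3.1062e+09 = 0.09658103 m
FSPL = 20 * log10(4*pi*24461/0.09658103) = 130.1 dB

130.1 dB


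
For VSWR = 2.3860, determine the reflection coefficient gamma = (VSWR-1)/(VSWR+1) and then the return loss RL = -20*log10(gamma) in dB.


gamma = (2.3860 - 1) / (2.3860 + 1) = 0.4093325
RL = -20 * log10(0.4093325) = 7.758 dB

7.758 dB


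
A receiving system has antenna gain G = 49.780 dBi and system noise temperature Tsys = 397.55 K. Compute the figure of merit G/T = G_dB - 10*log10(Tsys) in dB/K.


G/T = 49.780 - 10*log10(397.55) = 49.780 - 25.99392 = 23.79 dB/K

23.79 dB/K


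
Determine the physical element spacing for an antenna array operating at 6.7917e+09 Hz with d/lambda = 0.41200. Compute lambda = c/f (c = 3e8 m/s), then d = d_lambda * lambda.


lambda = c / f = 3.0000e+08 / 6.7917e+09 = 0.04417156 m
d = 0.41200 * 0.04417156 = 0.01820 m

0.01820 m


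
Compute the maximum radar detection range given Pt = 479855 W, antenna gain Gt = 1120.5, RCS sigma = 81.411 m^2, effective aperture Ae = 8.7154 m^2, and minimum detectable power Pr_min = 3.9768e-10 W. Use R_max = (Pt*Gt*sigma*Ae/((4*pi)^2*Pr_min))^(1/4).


R^4 = 479855*1120.5*81.411*8.7154 / ((4*pi)^2 * 3.9768e-10) = 6.074896e+18
R_max = 6.074896e+18^0.25 = 49646 m

49646 m


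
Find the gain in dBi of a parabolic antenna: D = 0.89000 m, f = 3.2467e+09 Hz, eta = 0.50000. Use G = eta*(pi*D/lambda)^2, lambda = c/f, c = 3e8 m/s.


lambda = c / f = 3.0000e+08 / 3.2467e+09 = 0.09240152 m
G_linear = 0.50000 * (pi * 0.89000 / 0.09240152)^2 = 457.8166
G_dBi = 10 * log10(457.8166) = 26.61 dBi

26.61 dBi


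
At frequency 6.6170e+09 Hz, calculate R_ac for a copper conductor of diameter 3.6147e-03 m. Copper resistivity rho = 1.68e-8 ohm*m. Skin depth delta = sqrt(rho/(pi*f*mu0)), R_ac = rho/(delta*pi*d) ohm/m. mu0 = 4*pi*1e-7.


delta = sqrt(1.68e-8 / (pi * 6.6170e+09 * 4*pi*1e-7)) = 8.019443e-07 m
R_ac = 1.68e-8 / (8.019443e-07 * pi * 3.6147e-03) = 1.845 ohm/m

1.845 ohm/m


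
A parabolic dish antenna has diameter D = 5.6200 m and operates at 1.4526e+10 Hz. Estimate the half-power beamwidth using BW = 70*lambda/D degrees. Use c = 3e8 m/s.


lambda = c / f = 3.0000e+08 / 1.4526e+10 = 0.02065262 m
BW = 70 * 0.02065262 / 5.6200 = 0.2572 deg

0.2572 deg


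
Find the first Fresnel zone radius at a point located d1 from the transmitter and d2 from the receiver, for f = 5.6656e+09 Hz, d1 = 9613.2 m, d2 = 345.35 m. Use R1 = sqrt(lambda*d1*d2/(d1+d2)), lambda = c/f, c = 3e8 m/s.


lambda = c / f = 3.0000e+08 / 5.6656e+09 = 0.05295114 m
R1 = sqrt(0.05295114 * 9613.2 * 345.35 / (9613.2 + 345.35)) = 4.201 m

4.201 m


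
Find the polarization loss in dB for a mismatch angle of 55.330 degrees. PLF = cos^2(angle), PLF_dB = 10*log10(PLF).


PLF_linear = cos^2(55.330 deg) = 0.3235892
PLF_dB = 10 * log10(0.3235892) = -4.900 dB

-4.900 dB


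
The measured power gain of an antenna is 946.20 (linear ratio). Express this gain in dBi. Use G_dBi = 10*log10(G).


G_dBi = 10 * log10(946.20) = 29.76 dBi

29.76 dBi


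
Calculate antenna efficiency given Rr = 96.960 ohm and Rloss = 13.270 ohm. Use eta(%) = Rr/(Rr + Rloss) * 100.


eta = 96.960 / (96.960 + 13.270) * 100 = 87.96%

87.96%


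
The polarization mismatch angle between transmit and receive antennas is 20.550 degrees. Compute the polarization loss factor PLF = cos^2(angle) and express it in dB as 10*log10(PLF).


PLF_linear = cos^2(20.550 deg) = 0.8767817
PLF_dB = 10 * log10(0.8767817) = -0.5711 dB

-0.5711 dB


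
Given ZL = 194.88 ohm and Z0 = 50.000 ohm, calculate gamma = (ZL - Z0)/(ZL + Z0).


gamma = (194.88 - 50.000) / (194.88 + 50.000) = 0.5916

0.5916


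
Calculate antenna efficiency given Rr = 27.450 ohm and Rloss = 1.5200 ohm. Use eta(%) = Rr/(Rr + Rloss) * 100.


eta = 27.450 / (27.450 + 1.5200) * 100 = 94.75%

94.75%


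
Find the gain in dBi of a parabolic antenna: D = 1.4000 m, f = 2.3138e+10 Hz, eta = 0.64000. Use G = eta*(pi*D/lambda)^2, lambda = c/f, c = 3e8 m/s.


lambda = c / f = 3.0000e+08 / 2.3138e+10 = 0.01296568 m
G_linear = 0.64000 * (pi * 1.4000 / 0.01296568)^2 = 73645.33
G_dBi = 10 * log10(73645.33) = 48.67 dBi

48.67 dBi


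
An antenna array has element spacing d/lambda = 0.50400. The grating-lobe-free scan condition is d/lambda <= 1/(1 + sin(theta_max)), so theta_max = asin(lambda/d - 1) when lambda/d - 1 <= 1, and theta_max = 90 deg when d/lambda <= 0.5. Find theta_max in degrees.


lambda/d - 1 = 1/0.50400 - 1 = 0.9841270
theta_max = asin(0.9841270) = 79.78 deg

79.78 deg


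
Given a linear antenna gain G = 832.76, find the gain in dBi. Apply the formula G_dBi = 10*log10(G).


G_dBi = 10 * log10(832.76) = 29.21 dBi

29.21 dBi


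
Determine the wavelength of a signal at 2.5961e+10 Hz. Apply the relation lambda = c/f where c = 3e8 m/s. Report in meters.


lambda = c / f = 3.0000e+08 / 2.5961e+10 = 0.01156 m

0.01156 m


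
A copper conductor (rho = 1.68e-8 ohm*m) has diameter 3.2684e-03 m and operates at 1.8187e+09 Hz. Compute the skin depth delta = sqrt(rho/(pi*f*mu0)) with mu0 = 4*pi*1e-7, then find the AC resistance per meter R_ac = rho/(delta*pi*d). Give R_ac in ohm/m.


delta = sqrt(1.68e-8 / (pi * 1.8187e+09 * 4*pi*1e-7)) = 1.529658e-06 m
R_ac = 1.68e-8 / (1.529658e-06 * pi * 3.2684e-03) = 1.070 ohm/m

1.070 ohm/m


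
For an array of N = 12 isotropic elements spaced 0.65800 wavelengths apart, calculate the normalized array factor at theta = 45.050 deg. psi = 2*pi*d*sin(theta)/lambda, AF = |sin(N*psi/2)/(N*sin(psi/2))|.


psi = 2*pi*0.65800*sin(45.050 deg) = 2.925967 rad
AF = |sin(12*2.925967/2) / (12*sin(2.925967/2))| = 0.08062

0.08062


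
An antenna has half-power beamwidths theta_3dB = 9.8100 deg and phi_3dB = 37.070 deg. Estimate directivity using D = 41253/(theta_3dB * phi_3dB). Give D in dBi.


D_linear = 41253 / (9.8100 * 37.070) = 113.4394
D_dBi = 10 * log10(113.4394) = 20.55 dBi

20.55 dBi


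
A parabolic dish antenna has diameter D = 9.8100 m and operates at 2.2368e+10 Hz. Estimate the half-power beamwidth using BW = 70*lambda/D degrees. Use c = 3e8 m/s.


lambda = c / f = 3.0000e+08 / 2.2368e+10 = 0.01341202 m
BW = 70 * 0.01341202 / 9.8100 = 0.09570 deg

0.09570 deg


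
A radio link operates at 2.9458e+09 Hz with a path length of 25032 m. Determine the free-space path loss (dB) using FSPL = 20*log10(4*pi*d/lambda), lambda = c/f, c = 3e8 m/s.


lambda = c / f = 3.0000e+08 / 2.9458e+09 = 0.1018399 m
FSPL = 20 * log10(4*pi*25032/0.1018399) = 129.8 dB

129.8 dB


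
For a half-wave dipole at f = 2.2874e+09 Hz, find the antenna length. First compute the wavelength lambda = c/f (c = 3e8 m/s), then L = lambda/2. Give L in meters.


lambda = c / f = 3.0000e+08 / 2.2874e+09 = 0.1311533 m
L = lambda / 2 = 0.1311533 / 2 = 0.06558 m

0.06558 m


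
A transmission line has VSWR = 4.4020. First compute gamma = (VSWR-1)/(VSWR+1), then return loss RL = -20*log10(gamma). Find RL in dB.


gamma = (4.4020 - 1) / (4.4020 + 1) = 0.6297668
RL = -20 * log10(0.6297668) = 4.016 dB

4.016 dB


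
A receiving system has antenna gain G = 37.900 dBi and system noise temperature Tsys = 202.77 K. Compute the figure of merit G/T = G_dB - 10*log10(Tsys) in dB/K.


G/T = 37.900 - 10*log10(202.77) = 37.900 - 23.07004 = 14.83 dB/K

14.83 dB/K


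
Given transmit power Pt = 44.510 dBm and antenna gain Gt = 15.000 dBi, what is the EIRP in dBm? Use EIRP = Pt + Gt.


EIRP = Pt + Gt = 44.510 + 15.000 = 59.51 dBm

59.51 dBm


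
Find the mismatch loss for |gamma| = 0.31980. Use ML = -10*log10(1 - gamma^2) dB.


ML = -10 * log10(1 - 0.31980^2) = -10 * log10(0.89772796) = 0.4686 dB

0.4686 dB


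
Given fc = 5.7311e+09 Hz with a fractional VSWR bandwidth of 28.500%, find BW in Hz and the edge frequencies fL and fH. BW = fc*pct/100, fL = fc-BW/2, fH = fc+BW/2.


BW = 5.7311e+09 * 28.500/100 = 1.633364e+09 Hz
fL = 5.7311e+09 - 1.633364e+09/2 = 4.914e+09 Hz
fH = 5.7311e+09 + 1.633364e+09/2 = 6.548e+09 Hz

BW=1.633e+09 Hz, fL=4.914e+09 Hz, fH=6.548e+09 Hz


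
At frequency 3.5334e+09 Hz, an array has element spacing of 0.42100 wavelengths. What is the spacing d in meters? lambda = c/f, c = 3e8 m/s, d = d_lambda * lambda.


lambda = c / f = 3.0000e+08 / 3.5334e+09 = 0.08490406 m
d = 0.42100 * 0.08490406 = 0.03574 m

0.03574 m


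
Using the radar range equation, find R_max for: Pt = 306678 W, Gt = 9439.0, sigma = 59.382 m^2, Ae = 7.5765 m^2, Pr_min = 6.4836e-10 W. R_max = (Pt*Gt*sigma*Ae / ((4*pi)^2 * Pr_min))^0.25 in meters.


R^4 = 306678*9439.0*59.382*7.5765 / ((4*pi)^2 * 6.4836e-10) = 1.272026e+19
R_max = 1.272026e+19^0.25 = 59721 m

59721 m


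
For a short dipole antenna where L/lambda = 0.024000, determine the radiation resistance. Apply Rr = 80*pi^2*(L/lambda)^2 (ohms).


Rr = 80 * pi^2 * (0.024000)^2 = 80 * 9.869604 * 5.760000e-04 = 0.4548 ohm

0.4548 ohm


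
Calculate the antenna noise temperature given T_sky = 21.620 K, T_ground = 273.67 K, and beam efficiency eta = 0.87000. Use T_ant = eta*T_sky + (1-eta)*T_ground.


T_ant = 0.87000 * 21.620 + (1 - 0.87000) * 273.67 = 54.39 K

54.39 K


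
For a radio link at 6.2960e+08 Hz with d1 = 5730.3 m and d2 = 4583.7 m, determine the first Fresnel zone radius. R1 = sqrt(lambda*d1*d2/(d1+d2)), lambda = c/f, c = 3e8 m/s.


lambda = c / f = 3.0000e+08 / 6.2960e+08 = 0.4764930 m
R1 = sqrt(0.4764930 * 5730.3 * 4583.7 / (5730.3 + 4583.7)) = 34.83 m

34.83 m


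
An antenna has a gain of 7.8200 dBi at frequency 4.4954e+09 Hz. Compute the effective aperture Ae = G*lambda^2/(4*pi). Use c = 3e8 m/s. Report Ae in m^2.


lambda = c / f = 3.0000e+08 / 4.4954e+09 = 0.06673488 m
G_linear = 10^(7.8200/10) = 6.053409
Ae = G_linear * lambda^2 / (4*pi) = 6.053409 * 0.06673488^2 / (4*pi) = 2.145e-03 m^2

2.145e-03 m^2


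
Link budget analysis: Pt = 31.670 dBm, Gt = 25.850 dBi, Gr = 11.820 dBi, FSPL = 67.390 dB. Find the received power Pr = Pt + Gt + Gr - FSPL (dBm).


Pr = 31.670 + 25.850 + 11.820 - 67.390 = 1.95 dBm

1.95 dBm


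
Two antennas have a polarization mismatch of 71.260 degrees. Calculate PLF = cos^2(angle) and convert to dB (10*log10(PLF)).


PLF_linear = cos^2(71.260 deg) = 0.1032171
PLF_dB = 10 * log10(0.1032171) = -9.862 dB

-9.862 dB


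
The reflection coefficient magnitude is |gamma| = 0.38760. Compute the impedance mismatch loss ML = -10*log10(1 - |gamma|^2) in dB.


ML = -10 * log10(1 - 0.38760^2) = -10 * log10(0.84976624) = 0.7070 dB

0.7070 dB


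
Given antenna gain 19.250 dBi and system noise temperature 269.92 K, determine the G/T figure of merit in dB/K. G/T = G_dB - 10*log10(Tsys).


G/T = 19.250 - 10*log10(269.92) = 19.250 - 24.31235 = -5.062 dB/K

-5.062 dB/K


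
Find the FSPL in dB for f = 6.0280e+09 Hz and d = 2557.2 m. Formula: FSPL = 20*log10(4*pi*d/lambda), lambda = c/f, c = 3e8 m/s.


lambda = c / f = 3.0000e+08 / 6.0280e+09 = 0.04976775 m
FSPL = 20 * log10(4*pi*2557.2/0.04976775) = 116.2 dB

116.2 dB


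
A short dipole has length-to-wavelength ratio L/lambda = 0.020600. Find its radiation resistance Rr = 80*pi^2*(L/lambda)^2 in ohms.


Rr = 80 * pi^2 * (0.020600)^2 = 80 * 9.869604 * 4.243600e-04 = 0.3351 ohm

0.3351 ohm


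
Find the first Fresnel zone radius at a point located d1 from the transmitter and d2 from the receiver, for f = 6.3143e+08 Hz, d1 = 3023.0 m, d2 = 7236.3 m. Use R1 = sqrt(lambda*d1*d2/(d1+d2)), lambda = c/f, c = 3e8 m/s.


lambda = c / f = 3.0000e+08 / 6.3143e+08 = 0.4751120 m
R1 = sqrt(0.4751120 * 3023.0 * 7236.3 / (3023.0 + 7236.3)) = 31.83 m

31.83 m


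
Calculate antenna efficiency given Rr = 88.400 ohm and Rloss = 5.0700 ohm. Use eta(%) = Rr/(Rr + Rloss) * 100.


eta = 88.400 / (88.400 + 5.0700) * 100 = 94.58%

94.58%


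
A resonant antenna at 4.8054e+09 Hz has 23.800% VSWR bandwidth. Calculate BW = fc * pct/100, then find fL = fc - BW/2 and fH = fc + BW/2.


BW = 4.8054e+09 * 23.800/100 = 1.143685e+09 Hz
fL = 4.8054e+09 - 1.143685e+09/2 = 4.234e+09 Hz
fH = 4.8054e+09 + 1.143685e+09/2 = 5.377e+09 Hz

BW=1.144e+09 Hz, fL=4.234e+09 Hz, fH=5.377e+09 Hz


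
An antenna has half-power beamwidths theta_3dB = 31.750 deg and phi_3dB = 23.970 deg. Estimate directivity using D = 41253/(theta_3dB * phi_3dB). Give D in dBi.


D_linear = 41253 / (31.750 * 23.970) = 54.20555
D_dBi = 10 * log10(54.20555) = 17.34 dBi

17.34 dBi


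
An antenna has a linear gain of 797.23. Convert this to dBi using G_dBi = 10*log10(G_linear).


G_dBi = 10 * log10(797.23) = 29.02 dBi

29.02 dBi


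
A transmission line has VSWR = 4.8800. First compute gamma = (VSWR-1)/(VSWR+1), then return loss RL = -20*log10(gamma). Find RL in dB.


gamma = (4.8800 - 1) / (4.8800 + 1) = 0.6598639
RL = -20 * log10(0.6598639) = 3.611 dB

3.611 dB


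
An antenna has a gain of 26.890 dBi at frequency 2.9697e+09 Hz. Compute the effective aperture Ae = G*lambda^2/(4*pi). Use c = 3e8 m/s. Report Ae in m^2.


lambda = c / f = 3.0000e+08 / 2.9697e+09 = 0.1010203 m
G_linear = 10^(26.890/10) = 488.6524
Ae = G_linear * lambda^2 / (4*pi) = 488.6524 * 0.1010203^2 / (4*pi) = 0.3968 m^2

0.3968 m^2


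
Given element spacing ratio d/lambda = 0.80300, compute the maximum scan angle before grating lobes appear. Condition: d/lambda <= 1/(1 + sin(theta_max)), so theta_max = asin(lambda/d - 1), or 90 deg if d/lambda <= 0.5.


lambda/d - 1 = 1/0.80300 - 1 = 0.2453300
theta_max = asin(0.2453300) = 14.20 deg

14.20 deg


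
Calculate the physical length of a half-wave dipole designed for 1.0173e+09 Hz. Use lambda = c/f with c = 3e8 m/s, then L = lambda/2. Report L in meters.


lambda = c / f = 3.0000e+08 / 1.0173e+09 = 0.2948983 m
L = lambda / 2 = 0.2948983 / 2 = 0.1474 m

0.1474 m


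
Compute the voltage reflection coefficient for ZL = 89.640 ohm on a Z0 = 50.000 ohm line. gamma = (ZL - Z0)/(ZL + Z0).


gamma = (89.640 - 50.000) / (89.640 + 50.000) = 0.2839

0.2839


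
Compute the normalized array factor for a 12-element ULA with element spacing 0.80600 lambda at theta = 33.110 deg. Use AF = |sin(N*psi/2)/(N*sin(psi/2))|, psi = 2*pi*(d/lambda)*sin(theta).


psi = 2*pi*0.80600*sin(33.110 deg) = 2.766336 rad
AF = |sin(12*2.766336/2) / (12*sin(2.766336/2))| = 0.06592

0.06592


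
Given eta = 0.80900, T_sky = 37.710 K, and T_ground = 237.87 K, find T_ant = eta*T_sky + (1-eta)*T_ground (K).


T_ant = 0.80900 * 37.710 + (1 - 0.80900) * 237.87 = 75.94 K

75.94 K


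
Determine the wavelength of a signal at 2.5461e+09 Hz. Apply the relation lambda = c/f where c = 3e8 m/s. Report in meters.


lambda = c / f = 3.0000e+08 / 2.5461e+09 = 0.1178 m

0.1178 m


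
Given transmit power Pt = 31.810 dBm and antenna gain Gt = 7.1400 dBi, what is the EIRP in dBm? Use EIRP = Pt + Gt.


EIRP = Pt + Gt = 31.810 + 7.1400 = 38.95 dBm

38.95 dBm


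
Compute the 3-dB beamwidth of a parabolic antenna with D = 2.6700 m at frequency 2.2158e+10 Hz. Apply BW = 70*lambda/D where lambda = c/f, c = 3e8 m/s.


lambda = c / f = 3.0000e+08 / 2.2158e+10 = 0.01353913 m
BW = 70 * 0.01353913 / 2.6700 = 0.3550 deg

0.3550 deg


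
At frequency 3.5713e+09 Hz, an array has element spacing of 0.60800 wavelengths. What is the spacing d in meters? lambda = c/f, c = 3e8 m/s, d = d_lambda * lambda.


lambda = c / f = 3.0000e+08 / 3.5713e+09 = 0.08400302 m
d = 0.60800 * 0.08400302 = 0.05107 m

0.05107 m


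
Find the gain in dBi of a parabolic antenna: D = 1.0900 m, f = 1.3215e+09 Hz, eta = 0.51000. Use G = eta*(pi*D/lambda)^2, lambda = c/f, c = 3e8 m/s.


lambda = c / f = 3.0000e+08 / 1.3215e+09 = 0.2270148 m
G_linear = 0.51000 * (pi * 1.0900 / 0.2270148)^2 = 116.0418
G_dBi = 10 * log10(116.0418) = 20.65 dBi

20.65 dBi


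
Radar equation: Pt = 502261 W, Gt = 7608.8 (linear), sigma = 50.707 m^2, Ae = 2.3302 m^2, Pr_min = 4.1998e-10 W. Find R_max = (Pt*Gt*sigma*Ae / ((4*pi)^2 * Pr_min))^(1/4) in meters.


R^4 = 502261*7608.8*50.707*2.3302 / ((4*pi)^2 * 4.1998e-10) = 6.808609e+18
R_max = 6.808609e+18^0.25 = 51082 m

51082 m


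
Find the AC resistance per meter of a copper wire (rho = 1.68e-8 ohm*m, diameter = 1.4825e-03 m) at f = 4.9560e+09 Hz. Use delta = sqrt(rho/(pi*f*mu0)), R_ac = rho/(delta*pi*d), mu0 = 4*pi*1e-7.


delta = sqrt(1.68e-8 / (pi * 4.9560e+09 * 4*pi*1e-7)) = 9.266359e-07 m
R_ac = 1.68e-8 / (9.266359e-07 * pi * 1.4825e-03) = 3.893 ohm/m

3.893 ohm/m


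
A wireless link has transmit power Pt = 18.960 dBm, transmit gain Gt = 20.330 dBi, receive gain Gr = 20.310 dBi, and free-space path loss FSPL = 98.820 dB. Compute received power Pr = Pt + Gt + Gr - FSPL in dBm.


Pr = 18.960 + 20.330 + 20.310 - 98.820 = -39.22 dBm

-39.22 dBm


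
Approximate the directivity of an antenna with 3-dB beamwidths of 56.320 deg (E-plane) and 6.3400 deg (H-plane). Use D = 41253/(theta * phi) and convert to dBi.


D_linear = 41253 / (56.320 * 6.3400) = 115.5324
D_dBi = 10 * log10(115.5324) = 20.63 dBi

20.63 dBi


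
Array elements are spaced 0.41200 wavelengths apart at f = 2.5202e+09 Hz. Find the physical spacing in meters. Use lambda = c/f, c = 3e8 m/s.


lambda = c / f = 3.0000e+08 / 2.5202e+09 = 0.1190382 m
d = 0.41200 * 0.1190382 = 0.04904 m

0.04904 m


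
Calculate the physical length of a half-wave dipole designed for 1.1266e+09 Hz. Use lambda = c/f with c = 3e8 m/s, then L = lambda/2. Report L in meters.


lambda = c / f = 3.0000e+08 / 1.1266e+09 = 0.2662879 m
L = lambda / 2 = 0.2662879 / 2 = 0.1331 m

0.1331 m


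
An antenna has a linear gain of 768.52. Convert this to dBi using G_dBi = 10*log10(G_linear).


G_dBi = 10 * log10(768.52) = 28.86 dBi

28.86 dBi


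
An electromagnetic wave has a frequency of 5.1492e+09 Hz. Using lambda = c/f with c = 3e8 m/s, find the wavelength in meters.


lambda = c / f = 3.0000e+08 / 5.1492e+09 = 0.05826 m

0.05826 m


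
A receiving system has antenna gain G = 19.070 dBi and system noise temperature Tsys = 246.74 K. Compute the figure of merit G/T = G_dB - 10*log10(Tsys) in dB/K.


G/T = 19.070 - 10*log10(246.74) = 19.070 - 23.92240 = -4.852 dB/K

-4.852 dB/K


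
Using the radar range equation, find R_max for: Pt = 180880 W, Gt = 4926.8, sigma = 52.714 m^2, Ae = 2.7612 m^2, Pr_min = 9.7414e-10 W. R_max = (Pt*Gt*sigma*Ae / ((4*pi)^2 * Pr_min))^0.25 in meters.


R^4 = 180880*4926.8*52.714*2.7612 / ((4*pi)^2 * 9.7414e-10) = 8.432148e+17
R_max = 8.432148e+17^0.25 = 30303 m

30303 m


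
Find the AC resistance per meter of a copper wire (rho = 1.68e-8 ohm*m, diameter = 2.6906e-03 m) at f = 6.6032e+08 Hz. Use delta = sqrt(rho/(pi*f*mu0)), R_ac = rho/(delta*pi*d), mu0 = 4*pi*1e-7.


delta = sqrt(1.68e-8 / (pi * 6.6032e+08 * 4*pi*1e-7)) = 2.538619e-06 m
R_ac = 1.68e-8 / (2.538619e-06 * pi * 2.6906e-03) = 0.7829 ohm/m

0.7829 ohm/m


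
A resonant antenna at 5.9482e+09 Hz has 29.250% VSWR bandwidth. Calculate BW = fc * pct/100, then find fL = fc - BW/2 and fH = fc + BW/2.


BW = 5.9482e+09 * 29.250/100 = 1.739848e+09 Hz
fL = 5.9482e+09 - 1.739848e+09/2 = 5.078e+09 Hz
fH = 5.9482e+09 + 1.739848e+09/2 = 6.818e+09 Hz

BW=1.740e+09 Hz, fL=5.078e+09 Hz, fH=6.818e+09 Hz


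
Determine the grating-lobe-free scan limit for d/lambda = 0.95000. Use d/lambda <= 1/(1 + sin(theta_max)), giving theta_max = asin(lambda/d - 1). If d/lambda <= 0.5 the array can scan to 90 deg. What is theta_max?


lambda/d - 1 = 1/0.95000 - 1 = 0.05263158
theta_max = asin(0.05263158) = 3.017 deg

3.017 deg


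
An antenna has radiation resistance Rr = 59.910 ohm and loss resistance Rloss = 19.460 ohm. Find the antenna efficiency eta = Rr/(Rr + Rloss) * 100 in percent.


eta = 59.910 / (59.910 + 19.460) * 100 = 75.48%

75.48%


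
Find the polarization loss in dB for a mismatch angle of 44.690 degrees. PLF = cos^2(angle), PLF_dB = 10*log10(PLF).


PLF_linear = cos^2(44.690 deg) = 0.5054104
PLF_dB = 10 * log10(0.5054104) = -2.964 dB

-2.964 dB


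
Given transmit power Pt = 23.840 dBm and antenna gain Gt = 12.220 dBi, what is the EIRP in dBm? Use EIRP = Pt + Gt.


EIRP = Pt + Gt = 23.840 + 12.220 = 36.06 dBm

36.06 dBm


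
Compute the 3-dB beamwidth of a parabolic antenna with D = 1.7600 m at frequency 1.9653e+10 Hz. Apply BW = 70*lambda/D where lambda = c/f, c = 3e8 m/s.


lambda = c / f = 3.0000e+08 / 1.9653e+10 = 0.01526485 m
BW = 70 * 0.01526485 / 1.7600 = 0.6071 deg

0.6071 deg


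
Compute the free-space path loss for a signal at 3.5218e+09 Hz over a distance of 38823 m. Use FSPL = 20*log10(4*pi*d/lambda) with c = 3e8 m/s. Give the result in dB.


lambda = c / f = 3.0000e+08 / 3.5218e+09 = 0.08518371 m
FSPL = 20 * log10(4*pi*38823/0.08518371) = 135.2 dB

135.2 dB


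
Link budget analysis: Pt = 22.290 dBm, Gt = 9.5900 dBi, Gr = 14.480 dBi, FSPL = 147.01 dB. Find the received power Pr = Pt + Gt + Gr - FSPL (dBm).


Pr = 22.290 + 9.5900 + 14.480 - 147.01 = -100.65 dBm

-100.65 dBm


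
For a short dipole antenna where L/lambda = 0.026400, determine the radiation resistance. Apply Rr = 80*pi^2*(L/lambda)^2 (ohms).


Rr = 80 * pi^2 * (0.026400)^2 = 80 * 9.869604 * 6.969600e-04 = 0.5503 ohm

0.5503 ohm


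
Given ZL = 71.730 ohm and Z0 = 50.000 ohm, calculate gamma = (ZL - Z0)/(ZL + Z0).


gamma = (71.730 - 50.000) / (71.730 + 50.000) = 0.1785

0.1785


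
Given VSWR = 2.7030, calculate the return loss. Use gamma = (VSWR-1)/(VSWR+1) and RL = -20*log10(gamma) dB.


gamma = (2.7030 - 1) / (2.7030 + 1) = 0.4598974
RL = -20 * log10(0.4598974) = 6.747 dB

6.747 dB


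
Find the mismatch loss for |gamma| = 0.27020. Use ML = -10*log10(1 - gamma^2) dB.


ML = -10 * log10(1 - 0.27020^2) = -10 * log10(0.92699196) = 0.3292 dB

0.3292 dB


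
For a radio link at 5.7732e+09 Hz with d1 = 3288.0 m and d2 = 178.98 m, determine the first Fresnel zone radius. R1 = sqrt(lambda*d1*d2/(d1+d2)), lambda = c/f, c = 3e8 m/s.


lambda = c / f = 3.0000e+08 / 5.7732e+09 = 0.05196425 m
R1 = sqrt(0.05196425 * 3288.0 * 178.98 / (3288.0 + 178.98)) = 2.970 m

2.970 m


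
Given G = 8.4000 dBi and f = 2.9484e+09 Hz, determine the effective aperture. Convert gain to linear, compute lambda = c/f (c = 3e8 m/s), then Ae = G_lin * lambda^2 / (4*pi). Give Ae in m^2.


lambda = c / f = 3.0000e+08 / 2.9484e+09 = 0.1017501 m
G_linear = 10^(8.4000/10) = 6.918310
Ae = G_linear * lambda^2 / (4*pi) = 6.918310 * 0.1017501^2 / (4*pi) = 5.700e-03 m^2

5.700e-03 m^2


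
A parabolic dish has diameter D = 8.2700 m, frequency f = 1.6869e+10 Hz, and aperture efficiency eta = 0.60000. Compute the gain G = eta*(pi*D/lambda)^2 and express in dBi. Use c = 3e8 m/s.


lambda = c / f = 3.0000e+08 / 1.6869e+10 = 0.01778410 m
G_linear = 0.60000 * (pi * 8.2700 / 0.01778410)^2 = 1.280555e+06
G_dBi = 10 * log10(1.280555e+06) = 61.07 dBi

61.07 dBi


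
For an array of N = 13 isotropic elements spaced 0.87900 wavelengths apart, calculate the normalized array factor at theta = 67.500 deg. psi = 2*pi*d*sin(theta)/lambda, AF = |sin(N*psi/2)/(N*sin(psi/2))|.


psi = 2*pi*0.87900*sin(67.500 deg) = 5.102513 rad
AF = |sin(13*5.102513/2) / (13*sin(5.102513/2))| = 0.1360

0.1360


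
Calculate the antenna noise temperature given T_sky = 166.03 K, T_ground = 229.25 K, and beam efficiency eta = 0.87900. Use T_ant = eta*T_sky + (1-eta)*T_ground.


T_ant = 0.87900 * 166.03 + (1 - 0.87900) * 229.25 = 173.7 K

173.7 K


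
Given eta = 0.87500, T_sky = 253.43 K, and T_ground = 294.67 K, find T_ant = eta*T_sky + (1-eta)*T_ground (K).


T_ant = 0.87500 * 253.43 + (1 - 0.87500) * 294.67 = 258.6 K

258.6 K


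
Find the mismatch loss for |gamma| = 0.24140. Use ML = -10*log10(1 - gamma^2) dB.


ML = -10 * log10(1 - 0.24140^2) = -10 * log10(0.94172604) = 0.2608 dB

0.2608 dB


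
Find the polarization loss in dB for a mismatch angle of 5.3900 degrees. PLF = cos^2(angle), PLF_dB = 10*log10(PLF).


PLF_linear = cos^2(5.3900 deg) = 0.9911763
PLF_dB = 10 * log10(0.9911763) = -0.03849 dB

-0.03849 dB


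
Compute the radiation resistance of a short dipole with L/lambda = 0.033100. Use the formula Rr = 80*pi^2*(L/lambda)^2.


Rr = 80 * pi^2 * (0.033100)^2 = 80 * 9.869604 * 1.095610e-03 = 0.8651 ohm

0.8651 ohm


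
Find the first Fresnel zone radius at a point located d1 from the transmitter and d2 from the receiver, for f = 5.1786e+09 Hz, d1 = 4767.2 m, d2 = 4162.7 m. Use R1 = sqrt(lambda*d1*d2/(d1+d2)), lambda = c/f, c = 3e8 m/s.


lambda = c / f = 3.0000e+08 / 5.1786e+09 = 0.05793071 m
R1 = sqrt(0.05793071 * 4767.2 * 4162.7 / (4767.2 + 4162.7)) = 11.35 m

11.35 m


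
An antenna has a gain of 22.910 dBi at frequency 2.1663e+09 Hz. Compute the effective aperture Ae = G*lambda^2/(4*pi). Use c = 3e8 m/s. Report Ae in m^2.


lambda = c / f = 3.0000e+08 / 2.1663e+09 = 0.1384850 m
G_linear = 10^(22.910/10) = 195.4339
Ae = G_linear * lambda^2 / (4*pi) = 195.4339 * 0.1384850^2 / (4*pi) = 0.2983 m^2

0.2983 m^2


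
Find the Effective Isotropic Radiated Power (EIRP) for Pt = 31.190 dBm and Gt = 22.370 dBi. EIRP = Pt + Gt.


EIRP = Pt + Gt = 31.190 + 22.370 = 53.56 dBm

53.56 dBm


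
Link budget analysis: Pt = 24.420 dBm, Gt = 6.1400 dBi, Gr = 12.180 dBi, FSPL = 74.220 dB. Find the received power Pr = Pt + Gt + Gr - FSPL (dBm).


Pr = 24.420 + 6.1400 + 12.180 - 74.220 = -31.48 dBm

-31.48 dBm


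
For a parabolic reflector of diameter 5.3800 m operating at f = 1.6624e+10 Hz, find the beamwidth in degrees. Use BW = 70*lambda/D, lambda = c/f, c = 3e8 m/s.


lambda = c / f = 3.0000e+08 / 1.6624e+10 = 0.01804620 m
BW = 70 * 0.01804620 / 5.3800 = 0.2348 deg

0.2348 deg


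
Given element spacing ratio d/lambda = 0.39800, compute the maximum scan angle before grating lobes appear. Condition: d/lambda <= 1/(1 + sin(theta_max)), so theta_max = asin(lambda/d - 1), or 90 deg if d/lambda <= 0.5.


lambda/d - 1 = 1/0.39800 - 1 = 1.512563 >= 1
d/lambda <= 0.5, so the array can scan to endfire without grating lobes: theta_max = 90 deg

90 deg


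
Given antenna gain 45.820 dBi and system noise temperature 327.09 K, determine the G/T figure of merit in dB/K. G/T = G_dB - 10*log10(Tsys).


G/T = 45.820 - 10*log10(327.09) = 45.820 - 25.14667 = 20.67 dB/K

20.67 dB/K


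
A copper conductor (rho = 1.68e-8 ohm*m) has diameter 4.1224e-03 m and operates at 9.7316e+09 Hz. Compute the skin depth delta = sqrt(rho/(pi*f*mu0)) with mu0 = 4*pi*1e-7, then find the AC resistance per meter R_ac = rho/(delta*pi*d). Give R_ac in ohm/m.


delta = sqrt(1.68e-8 / (pi * 9.7316e+09 * 4*pi*1e-7)) = 6.612758e-07 m
R_ac = 1.68e-8 / (6.612758e-07 * pi * 4.1224e-03) = 1.962 ohm/m

1.962 ohm/m


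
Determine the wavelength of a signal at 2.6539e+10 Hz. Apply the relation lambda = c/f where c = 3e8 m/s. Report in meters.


lambda = c / f = 3.0000e+08 / 2.6539e+10 = 0.01130 m

0.01130 m


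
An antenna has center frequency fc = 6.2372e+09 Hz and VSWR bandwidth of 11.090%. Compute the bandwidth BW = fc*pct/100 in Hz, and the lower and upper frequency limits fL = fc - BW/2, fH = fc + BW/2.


BW = 6.2372e+09 * 11.090/100 = 6.917055e+08 Hz
fL = 6.2372e+09 - 6.917055e+08/2 = 5.891e+09 Hz
fH = 6.2372e+09 + 6.917055e+08/2 = 6.583e+09 Hz

BW=6.917e+08 Hz, fL=5.891e+09 Hz, fH=6.583e+09 Hz


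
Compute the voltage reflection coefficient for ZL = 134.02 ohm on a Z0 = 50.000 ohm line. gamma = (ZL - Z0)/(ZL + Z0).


gamma = (134.02 - 50.000) / (134.02 + 50.000) = 0.4566

0.4566


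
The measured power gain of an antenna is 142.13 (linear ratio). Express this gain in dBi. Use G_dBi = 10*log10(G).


G_dBi = 10 * log10(142.13) = 21.53 dBi

21.53 dBi


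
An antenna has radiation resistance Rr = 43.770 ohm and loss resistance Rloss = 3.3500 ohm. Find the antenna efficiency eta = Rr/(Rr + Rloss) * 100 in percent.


eta = 43.770 / (43.770 + 3.3500) * 100 = 92.89%

92.89%


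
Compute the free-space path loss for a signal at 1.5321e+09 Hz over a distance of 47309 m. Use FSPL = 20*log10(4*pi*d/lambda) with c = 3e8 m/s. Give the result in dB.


lambda = c / f = 3.0000e+08 / 1.5321e+09 = 0.1958097 m
FSPL = 20 * log10(4*pi*47309/0.1958097) = 129.6 dB

129.6 dB


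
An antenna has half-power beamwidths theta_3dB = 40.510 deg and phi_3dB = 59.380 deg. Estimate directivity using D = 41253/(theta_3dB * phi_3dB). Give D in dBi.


D_linear = 41253 / (40.510 * 59.380) = 17.14956
D_dBi = 10 * log10(17.14956) = 12.34 dBi

12.34 dBi


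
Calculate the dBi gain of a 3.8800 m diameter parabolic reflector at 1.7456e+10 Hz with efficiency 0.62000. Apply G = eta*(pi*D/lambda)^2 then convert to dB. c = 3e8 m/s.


lambda = c / f = 3.0000e+08 / 1.7456e+10 = 0.01718607 m
G_linear = 0.62000 * (pi * 3.8800 / 0.01718607)^2 = 311890.2
G_dBi = 10 * log10(311890.2) = 54.94 dBi

54.94 dBi


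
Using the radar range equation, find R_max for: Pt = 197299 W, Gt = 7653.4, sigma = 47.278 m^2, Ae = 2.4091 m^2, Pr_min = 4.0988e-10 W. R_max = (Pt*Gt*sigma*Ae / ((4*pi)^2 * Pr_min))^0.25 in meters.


R^4 = 197299*7653.4*47.278*2.4091 / ((4*pi)^2 * 4.0988e-10) = 2.657154e+18
R_max = 2.657154e+18^0.25 = 40374 m

40374 m


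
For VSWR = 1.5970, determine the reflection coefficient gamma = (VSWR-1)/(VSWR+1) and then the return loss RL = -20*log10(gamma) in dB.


gamma = (1.5970 - 1) / (1.5970 + 1) = 0.2298806
RL = -20 * log10(0.2298806) = 12.77 dB

12.77 dB


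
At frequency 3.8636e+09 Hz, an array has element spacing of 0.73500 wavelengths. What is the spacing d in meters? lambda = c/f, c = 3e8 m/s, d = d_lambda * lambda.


lambda = c / f = 3.0000e+08 / 3.8636e+09 = 0.07764779 m
d = 0.73500 * 0.07764779 = 0.05707 m

0.05707 m


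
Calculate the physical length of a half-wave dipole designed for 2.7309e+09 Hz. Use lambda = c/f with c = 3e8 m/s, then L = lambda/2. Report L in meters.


lambda = c / f = 3.0000e+08 / 2.7309e+09 = 0.1098539 m
L = lambda / 2 = 0.1098539 / 2 = 0.05493 m

0.05493 m


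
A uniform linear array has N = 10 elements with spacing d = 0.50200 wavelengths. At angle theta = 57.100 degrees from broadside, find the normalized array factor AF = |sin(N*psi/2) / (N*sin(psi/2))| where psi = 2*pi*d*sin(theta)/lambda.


psi = 2*pi*0.50200*sin(57.100 deg) = 2.648295 rad
AF = |sin(10*2.648295/2) / (10*sin(2.648295/2))| = 0.06445

0.06445


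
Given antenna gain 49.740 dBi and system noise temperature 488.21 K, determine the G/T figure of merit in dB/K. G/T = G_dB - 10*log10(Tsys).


G/T = 49.740 - 10*log10(488.21) = 49.740 - 26.88607 = 22.85 dB/K

22.85 dB/K


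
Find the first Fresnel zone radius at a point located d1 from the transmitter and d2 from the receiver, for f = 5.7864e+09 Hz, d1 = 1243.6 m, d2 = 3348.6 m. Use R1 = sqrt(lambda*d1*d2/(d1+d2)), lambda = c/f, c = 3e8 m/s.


lambda = c / f = 3.0000e+08 / 5.7864e+09 = 0.05184571 m
R1 = sqrt(0.05184571 * 1243.6 * 3348.6 / (1243.6 + 3348.6)) = 6.857 m

6.857 m


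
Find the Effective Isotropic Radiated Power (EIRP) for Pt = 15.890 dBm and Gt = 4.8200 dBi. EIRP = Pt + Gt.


EIRP = Pt + Gt = 15.890 + 4.8200 = 20.71 dBm

20.71 dBm


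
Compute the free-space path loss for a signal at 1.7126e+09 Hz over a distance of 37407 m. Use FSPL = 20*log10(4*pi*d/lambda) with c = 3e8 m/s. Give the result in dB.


lambda = c / f = 3.0000e+08 / 1.7126e+09 = 0.1751723 m
FSPL = 20 * log10(4*pi*37407/0.1751723) = 128.6 dB

128.6 dB


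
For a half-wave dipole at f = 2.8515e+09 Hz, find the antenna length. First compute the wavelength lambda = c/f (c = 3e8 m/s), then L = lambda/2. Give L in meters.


lambda = c / f = 3.0000e+08 / 2.8515e+09 = 0.1052078 m
L = lambda / 2 = 0.1052078 / 2 = 0.05260 m

0.05260 m


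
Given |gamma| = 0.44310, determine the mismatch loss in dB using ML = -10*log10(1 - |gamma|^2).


ML = -10 * log10(1 - 0.44310^2) = -10 * log10(0.80366239) = 0.9493 dB

0.9493 dB


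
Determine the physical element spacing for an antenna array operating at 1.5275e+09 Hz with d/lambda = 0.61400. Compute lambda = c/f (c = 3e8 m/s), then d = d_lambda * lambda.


lambda = c / f = 3.0000e+08 / 1.5275e+09 = 0.1963993 m
d = 0.61400 * 0.1963993 = 0.1206 m

0.1206 m


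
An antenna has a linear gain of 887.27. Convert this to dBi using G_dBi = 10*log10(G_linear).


G_dBi = 10 * log10(887.27) = 29.48 dBi

29.48 dBi


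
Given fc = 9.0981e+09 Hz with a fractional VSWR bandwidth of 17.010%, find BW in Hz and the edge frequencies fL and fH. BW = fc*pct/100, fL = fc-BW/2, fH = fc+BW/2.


BW = 9.0981e+09 * 17.010/100 = 1.547587e+09 Hz
fL = 9.0981e+09 - 1.547587e+09/2 = 8.324e+09 Hz
fH = 9.0981e+09 + 1.547587e+09/2 = 9.872e+09 Hz

BW=1.548e+09 Hz, fL=8.324e+09 Hz, fH=9.872e+09 Hz


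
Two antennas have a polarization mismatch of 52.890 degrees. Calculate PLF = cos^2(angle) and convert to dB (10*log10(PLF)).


PLF_linear = cos^2(52.890 deg) = 0.3640278
PLF_dB = 10 * log10(0.3640278) = -4.389 dB

-4.389 dB


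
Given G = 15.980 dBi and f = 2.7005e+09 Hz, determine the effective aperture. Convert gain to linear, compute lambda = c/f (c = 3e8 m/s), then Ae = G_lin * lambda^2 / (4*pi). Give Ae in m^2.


lambda = c / f = 3.0000e+08 / 2.7005e+09 = 0.1110905 m
G_linear = 10^(15.980/10) = 39.62780
Ae = G_linear * lambda^2 / (4*pi) = 39.62780 * 0.1110905^2 / (4*pi) = 0.03892 m^2

0.03892 m^2


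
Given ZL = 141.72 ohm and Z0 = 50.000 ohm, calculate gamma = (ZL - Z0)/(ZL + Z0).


gamma = (141.72 - 50.000) / (141.72 + 50.000) = 0.4784

0.4784


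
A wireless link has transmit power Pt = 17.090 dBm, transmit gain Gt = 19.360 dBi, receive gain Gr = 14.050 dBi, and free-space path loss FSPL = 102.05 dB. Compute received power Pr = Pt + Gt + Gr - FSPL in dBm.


Pr = 17.090 + 19.360 + 14.050 - 102.05 = -51.55 dBm

-51.55 dBm


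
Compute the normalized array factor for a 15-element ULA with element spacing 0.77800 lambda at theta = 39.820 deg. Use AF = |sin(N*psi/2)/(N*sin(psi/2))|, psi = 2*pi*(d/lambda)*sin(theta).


psi = 2*pi*0.77800*sin(39.820 deg) = 3.130371 rad
AF = |sin(15*3.130371/2) / (15*sin(3.130371/2))| = 0.06643

0.06643


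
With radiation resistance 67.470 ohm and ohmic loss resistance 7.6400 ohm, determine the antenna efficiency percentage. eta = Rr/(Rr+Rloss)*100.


eta = 67.470 / (67.470 + 7.6400) * 100 = 89.83%

89.83%


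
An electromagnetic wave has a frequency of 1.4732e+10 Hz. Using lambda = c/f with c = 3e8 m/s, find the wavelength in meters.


lambda = c / f = 3.0000e+08 / 1.4732e+10 = 0.02036 m

0.02036 m


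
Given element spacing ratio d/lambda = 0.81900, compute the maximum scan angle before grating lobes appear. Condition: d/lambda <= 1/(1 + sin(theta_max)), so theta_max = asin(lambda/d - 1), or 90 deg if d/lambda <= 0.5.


lambda/d - 1 = 1/0.81900 - 1 = 0.2210012
theta_max = asin(0.2210012) = 12.77 deg

12.77 deg


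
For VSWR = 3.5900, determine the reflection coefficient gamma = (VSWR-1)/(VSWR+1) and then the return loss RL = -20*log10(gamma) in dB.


gamma = (3.5900 - 1) / (3.5900 + 1) = 0.5642702
RL = -20 * log10(0.5642702) = 4.970 dB

4.970 dB


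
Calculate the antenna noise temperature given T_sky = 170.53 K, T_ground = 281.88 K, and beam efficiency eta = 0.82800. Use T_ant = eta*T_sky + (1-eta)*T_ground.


T_ant = 0.82800 * 170.53 + (1 - 0.82800) * 281.88 = 189.7 K

189.7 K


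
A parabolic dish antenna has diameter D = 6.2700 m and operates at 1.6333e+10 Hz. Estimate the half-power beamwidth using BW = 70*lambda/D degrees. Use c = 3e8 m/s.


lambda = c / f = 3.0000e+08 / 1.6333e+10 = 0.01836772 m
BW = 70 * 0.01836772 / 6.2700 = 0.2051 deg

0.2051 deg


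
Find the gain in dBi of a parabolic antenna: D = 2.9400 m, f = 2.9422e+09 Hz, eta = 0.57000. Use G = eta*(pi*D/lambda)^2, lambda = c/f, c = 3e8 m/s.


lambda = c / f = 3.0000e+08 / 2.9422e+09 = 0.1019645 m
G_linear = 0.57000 * (pi * 2.9400 / 0.1019645)^2 = 4677.042
G_dBi = 10 * log10(4677.042) = 36.70 dBi

36.70 dBi


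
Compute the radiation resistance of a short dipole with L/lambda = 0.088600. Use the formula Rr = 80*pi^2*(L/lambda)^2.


Rr = 80 * pi^2 * (0.088600)^2 = 80 * 9.869604 * 7.849960e-03 = 6.198 ohm

6.198 ohm


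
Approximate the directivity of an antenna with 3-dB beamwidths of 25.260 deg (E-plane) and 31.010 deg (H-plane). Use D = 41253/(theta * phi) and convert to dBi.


D_linear = 41253 / (25.260 * 31.010) = 52.66480
D_dBi = 10 * log10(52.66480) = 17.22 dBi

17.22 dBi
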